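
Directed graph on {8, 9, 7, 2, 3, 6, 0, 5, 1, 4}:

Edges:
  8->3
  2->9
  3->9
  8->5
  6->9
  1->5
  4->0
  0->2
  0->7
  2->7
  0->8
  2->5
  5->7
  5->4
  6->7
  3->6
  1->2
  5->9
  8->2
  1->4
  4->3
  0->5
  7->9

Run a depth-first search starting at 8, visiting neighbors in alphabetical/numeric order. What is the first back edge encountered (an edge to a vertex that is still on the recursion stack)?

0->2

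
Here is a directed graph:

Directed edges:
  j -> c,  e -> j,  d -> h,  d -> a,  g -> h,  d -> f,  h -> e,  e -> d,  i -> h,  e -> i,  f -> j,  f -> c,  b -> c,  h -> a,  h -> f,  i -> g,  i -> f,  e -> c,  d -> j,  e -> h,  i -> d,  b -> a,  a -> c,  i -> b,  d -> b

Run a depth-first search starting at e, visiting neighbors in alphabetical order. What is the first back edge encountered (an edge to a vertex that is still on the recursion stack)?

h->e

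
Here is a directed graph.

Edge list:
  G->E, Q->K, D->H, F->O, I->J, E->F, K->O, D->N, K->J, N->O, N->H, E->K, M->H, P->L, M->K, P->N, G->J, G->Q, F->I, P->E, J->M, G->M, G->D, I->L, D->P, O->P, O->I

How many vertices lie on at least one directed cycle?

9

A vertex is on a directed cycle iff it belongs to a strongly connected component of size ≥ 2 (or has a self-loop).
The vertices on cycles are {E, F, I, J, K, M, N, O, P} — 9 in total.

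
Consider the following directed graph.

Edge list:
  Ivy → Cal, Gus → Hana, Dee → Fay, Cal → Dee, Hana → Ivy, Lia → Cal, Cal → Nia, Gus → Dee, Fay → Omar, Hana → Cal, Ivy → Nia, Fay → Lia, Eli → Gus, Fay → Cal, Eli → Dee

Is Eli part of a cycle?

No

Eli lies on a cycle iff there is a path from Eli back to itself.
Exploring from Eli, it never reaches itself; equivalently, its strongly connected component is a singleton.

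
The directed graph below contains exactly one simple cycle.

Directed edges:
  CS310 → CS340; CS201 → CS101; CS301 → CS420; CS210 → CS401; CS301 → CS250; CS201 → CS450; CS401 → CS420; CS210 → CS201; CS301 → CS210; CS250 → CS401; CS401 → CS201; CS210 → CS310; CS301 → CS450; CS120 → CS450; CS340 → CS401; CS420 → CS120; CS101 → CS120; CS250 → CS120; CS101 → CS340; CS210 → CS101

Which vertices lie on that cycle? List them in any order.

CS101, CS201, CS340, CS401

DFS with gray/black marking from CS201:
CS201 gray
  CS101 gray
    CS340 gray
      CS401 gray
        CS420 gray
          CS120 gray
            CS450 gray
            CS450 black
          CS120 black
        CS420 black
        CS401→CS201: CS201 is gray → back edge
Back edge closes the cycle CS201 → CS101 → CS340 → CS401 → CS201; its vertices are {CS101, CS201, CS340, CS401}.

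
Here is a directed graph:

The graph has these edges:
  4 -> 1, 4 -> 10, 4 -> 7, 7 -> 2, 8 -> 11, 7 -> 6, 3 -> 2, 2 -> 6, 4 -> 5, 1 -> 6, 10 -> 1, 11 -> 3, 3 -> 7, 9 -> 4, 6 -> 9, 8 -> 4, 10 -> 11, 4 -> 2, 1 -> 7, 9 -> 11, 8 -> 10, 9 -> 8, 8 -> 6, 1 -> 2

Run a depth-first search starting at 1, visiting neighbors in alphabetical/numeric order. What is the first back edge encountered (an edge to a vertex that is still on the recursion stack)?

4->1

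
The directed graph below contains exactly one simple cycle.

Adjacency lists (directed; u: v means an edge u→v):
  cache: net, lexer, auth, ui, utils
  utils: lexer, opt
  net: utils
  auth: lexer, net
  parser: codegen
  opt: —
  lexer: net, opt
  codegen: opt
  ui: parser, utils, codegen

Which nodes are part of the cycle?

DFS with gray/black marking from net:
net gray
  utils gray
    lexer gray
      lexer→net: net is gray → back edge
Back edge closes the cycle net → utils → lexer → net; its vertices are {net, lexer, utils}.

net, lexer, utils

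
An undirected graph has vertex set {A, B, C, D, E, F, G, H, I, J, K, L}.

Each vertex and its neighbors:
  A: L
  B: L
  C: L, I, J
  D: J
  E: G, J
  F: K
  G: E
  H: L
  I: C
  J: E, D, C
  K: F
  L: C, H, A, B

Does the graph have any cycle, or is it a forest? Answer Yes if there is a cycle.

DFS, tracking each vertex's parent; an edge to a visited non-parent vertex closes a cycle.
Start from I:
visit I (parent –)
  visit C (parent I)
    visit L (parent C)
      L–C: parent, skip
      visit H (parent L)
        H–L: parent, skip
      visit A (parent L)
        A–L: parent, skip
      visit B (parent L)
        B–L: parent, skip
    C–I: parent, skip
    visit J (parent C)
      visit E (parent J)
        visit G (parent E)
          G–E: parent, skip
        E–J: parent, skip
      visit D (parent J)
        D–J: parent, skip
      J–C: parent, skip
visit F (parent –)
  visit K (parent F)
    K–F: parent, skip
No non-parent visited neighbor found — the graph is a forest.

No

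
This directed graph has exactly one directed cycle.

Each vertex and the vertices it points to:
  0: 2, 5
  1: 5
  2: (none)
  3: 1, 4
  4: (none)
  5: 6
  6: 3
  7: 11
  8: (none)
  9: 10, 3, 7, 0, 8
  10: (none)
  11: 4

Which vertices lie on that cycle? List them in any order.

DFS with gray/black marking from 3:
3 gray
  1 gray
    5 gray
      6 gray
        6→3: 3 is gray → back edge
Back edge closes the cycle 3 → 1 → 5 → 6 → 3; its vertices are {1, 3, 5, 6}.

1, 3, 5, 6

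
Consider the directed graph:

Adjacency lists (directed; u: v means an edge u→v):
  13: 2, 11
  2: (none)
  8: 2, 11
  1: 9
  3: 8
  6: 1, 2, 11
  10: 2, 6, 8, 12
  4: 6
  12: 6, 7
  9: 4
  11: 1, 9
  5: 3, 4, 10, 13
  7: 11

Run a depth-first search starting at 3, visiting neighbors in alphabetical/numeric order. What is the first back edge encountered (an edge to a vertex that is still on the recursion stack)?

DFS from 3 (visiting neighbors in alphabetical/numeric order); mark gray on enter, black on exit:
3 gray
  8 gray
    2 gray
    2 black
    11 gray
      1 gray
        9 gray
          4 gray
            6 gray
              6→1: 1 is gray → back edge
First back edge: 6 → 1.

6->1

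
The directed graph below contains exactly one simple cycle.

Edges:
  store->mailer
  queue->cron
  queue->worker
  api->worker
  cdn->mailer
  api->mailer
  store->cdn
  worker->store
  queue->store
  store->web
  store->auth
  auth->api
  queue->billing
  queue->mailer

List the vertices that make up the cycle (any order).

DFS with gray/black marking from worker:
worker gray
  store gray
    mailer gray
    mailer black
    auth gray
      api gray
        api→mailer: mailer black — skip
        api→worker: worker is gray → back edge
Back edge closes the cycle worker → store → auth → api → worker; its vertices are {api, auth, store, worker}.

api, auth, store, worker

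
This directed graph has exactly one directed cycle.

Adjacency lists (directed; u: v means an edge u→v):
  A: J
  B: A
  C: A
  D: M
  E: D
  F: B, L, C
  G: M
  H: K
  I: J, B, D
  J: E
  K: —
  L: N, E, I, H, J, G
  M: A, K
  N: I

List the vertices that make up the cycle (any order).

DFS with gray/black marking from E:
E gray
  D gray
    M gray
      A gray
        J gray
          J→E: E is gray → back edge
Back edge closes the cycle E → D → M → A → J → E; its vertices are {A, D, E, J, M}.

A, D, E, J, M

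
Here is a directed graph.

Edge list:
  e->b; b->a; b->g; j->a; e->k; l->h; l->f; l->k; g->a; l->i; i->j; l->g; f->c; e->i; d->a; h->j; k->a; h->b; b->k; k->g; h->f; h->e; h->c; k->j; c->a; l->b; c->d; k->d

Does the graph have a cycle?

DFS with white/gray/black marking, starting from h:
h gray
  f gray
    c gray
      d gray
        a gray
        a black
      d black
      c→a: a black — skip
    c black
  f black
  b gray
    k gray
      g gray
        g→a: a black — skip
      g black
      k→d: d black — skip
      k→a: a black — skip
      j gray
        j→a: a black — skip
      j black
    k black
    b→a: a black — skip
    b→g: g black — skip
  b black
  e gray
    i gray
      i→j: j black — skip
    i black
    e→b: b black — skip
    e→k: k black — skip
  e black
  h→j: j black — skip
  h→c: c black — skip
h black
l gray
  l→h: h black — skip
  l→f: f black — skip
  l→i: i black — skip
  l→k: k black — skip
  l→b: b black — skip
  l→g: g black — skip
l black
Every edge goes to a white or black vertex — no back edge, so the graph is acyclic.

No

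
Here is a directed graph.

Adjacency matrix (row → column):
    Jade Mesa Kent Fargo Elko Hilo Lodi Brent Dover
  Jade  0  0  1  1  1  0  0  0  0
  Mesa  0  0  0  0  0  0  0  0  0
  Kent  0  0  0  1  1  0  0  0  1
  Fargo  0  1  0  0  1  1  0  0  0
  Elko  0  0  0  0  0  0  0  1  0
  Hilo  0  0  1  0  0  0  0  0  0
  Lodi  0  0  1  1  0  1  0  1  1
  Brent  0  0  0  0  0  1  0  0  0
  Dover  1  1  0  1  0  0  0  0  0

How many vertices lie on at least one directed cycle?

A vertex is on a directed cycle iff it belongs to a strongly connected component of size ≥ 2 (or has a self-loop).
The vertices on cycles are {Elko, Hilo, Jade, Kent, Brent, Dover, Fargo} — 7 in total.

7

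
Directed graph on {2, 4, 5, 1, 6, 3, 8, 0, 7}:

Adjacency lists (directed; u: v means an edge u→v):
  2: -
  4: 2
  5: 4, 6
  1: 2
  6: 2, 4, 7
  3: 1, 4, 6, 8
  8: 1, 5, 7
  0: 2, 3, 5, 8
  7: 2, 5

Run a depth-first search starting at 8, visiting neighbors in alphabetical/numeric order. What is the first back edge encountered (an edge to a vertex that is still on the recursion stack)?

DFS from 8 (visiting neighbors in alphabetical/numeric order); mark gray on enter, black on exit:
8 gray
  1 gray
    2 gray
    2 black
  1 black
  5 gray
    4 gray
      4→2: 2 black — skip
    4 black
    6 gray
      6→2: 2 black — skip
      6→4: 4 black — skip
      7 gray
        7→2: 2 black — skip
        7→5: 5 is gray → back edge
First back edge: 7 → 5.

7->5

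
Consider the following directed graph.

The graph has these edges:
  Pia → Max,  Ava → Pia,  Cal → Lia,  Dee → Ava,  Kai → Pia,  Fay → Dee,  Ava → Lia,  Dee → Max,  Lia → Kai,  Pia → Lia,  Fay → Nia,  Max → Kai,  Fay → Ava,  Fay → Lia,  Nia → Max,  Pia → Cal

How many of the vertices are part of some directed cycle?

5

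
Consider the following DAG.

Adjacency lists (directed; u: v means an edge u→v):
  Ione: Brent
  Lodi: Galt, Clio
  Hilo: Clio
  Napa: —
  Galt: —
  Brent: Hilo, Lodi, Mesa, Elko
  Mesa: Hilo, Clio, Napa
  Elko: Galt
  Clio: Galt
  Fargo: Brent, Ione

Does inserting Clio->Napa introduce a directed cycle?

No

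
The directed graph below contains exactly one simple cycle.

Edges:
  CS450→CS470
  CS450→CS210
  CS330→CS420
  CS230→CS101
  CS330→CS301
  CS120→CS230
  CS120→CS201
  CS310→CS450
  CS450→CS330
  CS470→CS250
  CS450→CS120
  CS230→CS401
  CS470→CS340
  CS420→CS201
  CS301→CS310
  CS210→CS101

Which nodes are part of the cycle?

CS301, CS310, CS330, CS450

DFS with gray/black marking from CS450:
CS450 gray
  CS120 gray
    CS230 gray
      CS401 gray
      CS401 black
      CS101 gray
      CS101 black
    CS230 black
    CS201 gray
    CS201 black
  CS120 black
  CS470 gray
    CS250 gray
    CS250 black
    CS340 gray
    CS340 black
  CS470 black
  CS210 gray
    CS210→CS101: CS101 black — skip
  CS210 black
  CS330 gray
    CS420 gray
      CS420→CS201: CS201 black — skip
    CS420 black
    CS301 gray
      CS310 gray
        CS310→CS450: CS450 is gray → back edge
Back edge closes the cycle CS450 → CS330 → CS301 → CS310 → CS450; its vertices are {CS301, CS310, CS330, CS450}.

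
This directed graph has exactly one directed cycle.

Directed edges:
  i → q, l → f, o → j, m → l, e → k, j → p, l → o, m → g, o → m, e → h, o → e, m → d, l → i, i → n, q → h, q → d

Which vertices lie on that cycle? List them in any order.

l, m, o

DFS with gray/black marking from l:
l gray
  o gray
    j gray
      p gray
      p black
    j black
    e gray
      k gray
      k black
      h gray
      h black
    e black
    m gray
      g gray
      g black
      m→l: l is gray → back edge
Back edge closes the cycle l → o → m → l; its vertices are {l, m, o}.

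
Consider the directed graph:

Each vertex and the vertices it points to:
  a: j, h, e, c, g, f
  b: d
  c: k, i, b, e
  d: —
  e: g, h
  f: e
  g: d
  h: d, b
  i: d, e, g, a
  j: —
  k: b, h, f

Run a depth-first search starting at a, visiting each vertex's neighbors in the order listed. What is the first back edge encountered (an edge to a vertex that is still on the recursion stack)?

i→a

DFS from a (visiting each vertex's neighbors in the order listed); mark gray on enter, black on exit:
a gray
  j gray
  j black
  h gray
    d gray
    d black
    b gray
      b→d: d black — skip
    b black
  h black
  e gray
    g gray
      g→d: d black — skip
    g black
    e→h: h black — skip
  e black
  c gray
    k gray
      k→b: b black — skip
      k→h: h black — skip
      f gray
        f→e: e black — skip
      f black
    k black
    i gray
      i→d: d black — skip
      i→e: e black — skip
      i→g: g black — skip
      i→a: a is gray → back edge
First back edge: i → a.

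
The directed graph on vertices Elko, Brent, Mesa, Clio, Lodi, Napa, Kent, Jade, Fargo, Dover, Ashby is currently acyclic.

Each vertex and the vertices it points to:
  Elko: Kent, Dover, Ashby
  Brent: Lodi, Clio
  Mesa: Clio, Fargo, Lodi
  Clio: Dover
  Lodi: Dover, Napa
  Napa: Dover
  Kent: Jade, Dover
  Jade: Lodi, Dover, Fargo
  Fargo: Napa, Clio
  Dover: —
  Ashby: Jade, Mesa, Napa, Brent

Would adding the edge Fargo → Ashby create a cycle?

Yes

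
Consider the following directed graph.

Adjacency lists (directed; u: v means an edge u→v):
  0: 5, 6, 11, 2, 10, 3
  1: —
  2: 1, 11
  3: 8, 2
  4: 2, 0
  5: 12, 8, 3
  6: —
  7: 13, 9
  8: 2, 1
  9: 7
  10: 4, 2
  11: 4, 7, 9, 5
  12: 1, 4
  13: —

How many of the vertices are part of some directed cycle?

A vertex is on a directed cycle iff it belongs to a strongly connected component of size ≥ 2 (or has a self-loop).
The vertices on cycles are {0, 2, 3, 4, 5, 7, 8, 9, 10, 11, 12} — 11 in total.

11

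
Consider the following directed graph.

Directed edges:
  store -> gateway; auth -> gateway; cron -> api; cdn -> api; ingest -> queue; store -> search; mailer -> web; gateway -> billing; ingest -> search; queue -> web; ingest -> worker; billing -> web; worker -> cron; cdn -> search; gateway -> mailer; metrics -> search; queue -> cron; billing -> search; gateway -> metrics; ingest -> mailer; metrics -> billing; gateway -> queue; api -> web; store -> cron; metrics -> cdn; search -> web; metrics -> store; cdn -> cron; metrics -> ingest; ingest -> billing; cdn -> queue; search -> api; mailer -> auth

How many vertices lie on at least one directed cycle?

6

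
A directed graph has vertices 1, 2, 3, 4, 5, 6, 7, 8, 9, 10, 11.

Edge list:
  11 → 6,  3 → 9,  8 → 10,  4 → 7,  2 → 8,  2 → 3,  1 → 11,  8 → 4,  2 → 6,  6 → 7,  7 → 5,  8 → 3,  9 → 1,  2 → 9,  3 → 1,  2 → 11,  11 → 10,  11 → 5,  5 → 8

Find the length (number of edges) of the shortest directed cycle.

For each vertex v, BFS finds the shortest path from v back to v.
The shortest such closed walk is 8 → 4 → 7 → 5 → 8, length 4.

4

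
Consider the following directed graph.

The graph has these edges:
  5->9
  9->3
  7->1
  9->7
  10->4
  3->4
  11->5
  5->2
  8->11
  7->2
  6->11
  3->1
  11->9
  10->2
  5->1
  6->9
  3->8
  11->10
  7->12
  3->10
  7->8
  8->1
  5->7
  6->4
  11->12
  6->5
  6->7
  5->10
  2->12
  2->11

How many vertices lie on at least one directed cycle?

A vertex is on a directed cycle iff it belongs to a strongly connected component of size ≥ 2 (or has a self-loop).
The vertices on cycles are {2, 3, 5, 7, 8, 9, 10, 11} — 8 in total.

8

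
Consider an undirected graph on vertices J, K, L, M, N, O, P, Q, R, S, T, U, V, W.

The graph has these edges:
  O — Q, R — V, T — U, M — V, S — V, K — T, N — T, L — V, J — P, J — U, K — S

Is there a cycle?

No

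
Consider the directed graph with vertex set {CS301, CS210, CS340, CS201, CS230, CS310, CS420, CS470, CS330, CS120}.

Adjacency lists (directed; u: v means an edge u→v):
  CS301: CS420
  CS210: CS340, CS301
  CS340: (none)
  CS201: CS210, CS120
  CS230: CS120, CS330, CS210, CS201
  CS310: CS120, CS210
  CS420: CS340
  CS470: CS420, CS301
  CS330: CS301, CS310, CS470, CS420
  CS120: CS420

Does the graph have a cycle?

DFS with white/gray/black marking, starting from CS340:
CS340 gray
CS340 black
CS301 gray
  CS420 gray
    CS420→CS340: CS340 black — skip
  CS420 black
CS301 black
CS210 gray
  CS210→CS340: CS340 black — skip
  CS210→CS301: CS301 black — skip
CS210 black
CS201 gray
  CS201→CS210: CS210 black — skip
  CS120 gray
    CS120→CS420: CS420 black — skip
  CS120 black
CS201 black
CS230 gray
  CS230→CS120: CS120 black — skip
  CS330 gray
    CS330→CS301: CS301 black — skip
    CS310 gray
      CS310→CS120: CS120 black — skip
      CS310→CS210: CS210 black — skip
    CS310 black
    CS470 gray
      CS470→CS420: CS420 black — skip
      CS470→CS301: CS301 black — skip
    CS470 black
    CS330→CS420: CS420 black — skip
  CS330 black
  CS230→CS210: CS210 black — skip
  CS230→CS201: CS201 black — skip
CS230 black
Every edge goes to a white or black vertex — no back edge, so the graph is acyclic.

No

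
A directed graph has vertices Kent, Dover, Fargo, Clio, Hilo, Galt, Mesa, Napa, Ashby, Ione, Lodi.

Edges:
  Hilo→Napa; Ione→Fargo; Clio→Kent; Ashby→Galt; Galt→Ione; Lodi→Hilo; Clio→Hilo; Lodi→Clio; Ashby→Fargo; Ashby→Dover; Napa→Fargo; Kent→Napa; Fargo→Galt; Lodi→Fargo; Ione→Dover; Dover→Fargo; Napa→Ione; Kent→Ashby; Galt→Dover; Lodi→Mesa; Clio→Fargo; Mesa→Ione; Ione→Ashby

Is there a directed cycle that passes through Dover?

Yes

Dover is on a cycle iff Dover can reach itself via ≥1 edge.
Dover → Fargo → Galt → Dover — yes.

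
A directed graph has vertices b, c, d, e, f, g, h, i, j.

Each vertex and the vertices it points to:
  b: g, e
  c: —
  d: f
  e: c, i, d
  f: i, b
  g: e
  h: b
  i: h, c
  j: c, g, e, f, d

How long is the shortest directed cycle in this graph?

For each vertex v, BFS finds the shortest path from v back to v.
The shortest such closed walk is e → d → f → b → e, length 4.

4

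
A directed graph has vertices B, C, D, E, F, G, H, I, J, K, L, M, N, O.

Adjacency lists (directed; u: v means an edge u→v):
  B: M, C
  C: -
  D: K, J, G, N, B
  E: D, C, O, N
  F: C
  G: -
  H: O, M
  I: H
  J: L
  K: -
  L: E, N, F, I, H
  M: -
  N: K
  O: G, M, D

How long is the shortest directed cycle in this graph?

4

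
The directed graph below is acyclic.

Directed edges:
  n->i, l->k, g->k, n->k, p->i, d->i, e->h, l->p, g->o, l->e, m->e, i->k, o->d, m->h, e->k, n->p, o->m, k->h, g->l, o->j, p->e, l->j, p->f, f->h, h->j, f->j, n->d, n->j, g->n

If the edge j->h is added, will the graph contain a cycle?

Yes

Adding j→h creates a cycle iff h can already reach j.
Path from h: h → j.
So h → … → j → h is a cycle.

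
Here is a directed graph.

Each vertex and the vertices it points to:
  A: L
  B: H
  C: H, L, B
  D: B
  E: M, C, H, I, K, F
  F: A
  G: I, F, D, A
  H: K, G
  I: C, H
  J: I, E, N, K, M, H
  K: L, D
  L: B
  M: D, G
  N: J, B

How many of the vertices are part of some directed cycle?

A vertex is on a directed cycle iff it belongs to a strongly connected component of size ≥ 2 (or has a self-loop).
The vertices on cycles are {A, B, C, D, F, G, H, I, J, K, L, N} — 12 in total.

12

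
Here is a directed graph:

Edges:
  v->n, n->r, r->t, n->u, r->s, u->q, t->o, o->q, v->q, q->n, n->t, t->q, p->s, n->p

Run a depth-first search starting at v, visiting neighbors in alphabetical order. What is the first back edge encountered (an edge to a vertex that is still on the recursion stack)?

DFS from v (visiting neighbors in alphabetical order); mark gray on enter, black on exit:
v gray
  n gray
    p gray
      s gray
      s black
    p black
    r gray
      r→s: s black — skip
      t gray
        o gray
          q gray
            q→n: n is gray → back edge
First back edge: q → n.

q→n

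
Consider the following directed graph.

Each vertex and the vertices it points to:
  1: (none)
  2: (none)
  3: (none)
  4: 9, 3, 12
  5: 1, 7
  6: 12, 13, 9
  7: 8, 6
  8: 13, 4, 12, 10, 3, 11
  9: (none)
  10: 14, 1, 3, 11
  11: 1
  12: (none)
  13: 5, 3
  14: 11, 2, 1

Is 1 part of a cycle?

1 lies on a cycle iff there is a path from 1 back to itself.
Exploring from 1, it never reaches itself; equivalently, its strongly connected component is a singleton.

No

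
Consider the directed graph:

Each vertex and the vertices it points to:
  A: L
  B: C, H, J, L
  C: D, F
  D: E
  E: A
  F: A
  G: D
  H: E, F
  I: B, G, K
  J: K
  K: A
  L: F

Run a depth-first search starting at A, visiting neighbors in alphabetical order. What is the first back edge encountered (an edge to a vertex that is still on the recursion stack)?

DFS from A (visiting neighbors in alphabetical order); mark gray on enter, black on exit:
A gray
  L gray
    F gray
      F→A: A is gray → back edge
First back edge: F → A.

F→A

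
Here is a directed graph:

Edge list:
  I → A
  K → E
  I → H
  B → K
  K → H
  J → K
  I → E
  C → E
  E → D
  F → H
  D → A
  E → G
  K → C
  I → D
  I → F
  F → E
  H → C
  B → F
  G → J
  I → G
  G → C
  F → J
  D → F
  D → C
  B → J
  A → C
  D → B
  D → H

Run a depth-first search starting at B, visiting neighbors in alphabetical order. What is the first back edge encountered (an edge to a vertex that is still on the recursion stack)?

C->E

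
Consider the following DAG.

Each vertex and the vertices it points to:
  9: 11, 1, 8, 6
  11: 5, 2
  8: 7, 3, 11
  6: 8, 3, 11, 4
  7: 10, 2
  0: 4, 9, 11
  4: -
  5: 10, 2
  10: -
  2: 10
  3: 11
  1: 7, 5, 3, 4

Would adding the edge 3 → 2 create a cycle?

No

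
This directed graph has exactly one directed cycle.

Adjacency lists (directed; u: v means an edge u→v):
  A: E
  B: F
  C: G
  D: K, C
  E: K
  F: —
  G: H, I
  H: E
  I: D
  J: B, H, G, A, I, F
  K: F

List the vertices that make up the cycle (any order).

C, D, G, I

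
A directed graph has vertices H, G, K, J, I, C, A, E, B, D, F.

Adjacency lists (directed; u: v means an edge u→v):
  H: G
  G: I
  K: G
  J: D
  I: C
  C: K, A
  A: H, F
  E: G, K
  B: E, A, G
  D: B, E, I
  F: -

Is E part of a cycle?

E lies on a cycle iff there is a path from E back to itself.
Exploring from E, it never reaches itself; equivalently, its strongly connected component is a singleton.

No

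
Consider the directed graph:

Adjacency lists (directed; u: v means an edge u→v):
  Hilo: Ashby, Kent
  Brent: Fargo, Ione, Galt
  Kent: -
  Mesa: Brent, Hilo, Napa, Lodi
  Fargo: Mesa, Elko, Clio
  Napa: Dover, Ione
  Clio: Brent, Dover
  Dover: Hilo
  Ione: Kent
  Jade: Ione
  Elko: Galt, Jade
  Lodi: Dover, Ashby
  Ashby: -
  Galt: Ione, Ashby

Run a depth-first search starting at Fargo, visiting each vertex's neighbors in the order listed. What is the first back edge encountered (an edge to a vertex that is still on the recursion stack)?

Brent->Fargo

DFS from Fargo (visiting each vertex's neighbors in the order listed); mark gray on enter, black on exit:
Fargo gray
  Mesa gray
    Brent gray
      Brent→Fargo: Fargo is gray → back edge
First back edge: Brent → Fargo.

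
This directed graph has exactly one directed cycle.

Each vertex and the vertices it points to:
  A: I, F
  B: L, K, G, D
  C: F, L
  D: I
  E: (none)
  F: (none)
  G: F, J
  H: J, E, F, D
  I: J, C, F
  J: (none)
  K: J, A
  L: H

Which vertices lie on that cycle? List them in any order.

C, D, H, I, L

DFS with gray/black marking from L:
L gray
  H gray
    J gray
    J black
    E gray
    E black
    F gray
    F black
    D gray
      I gray
        I→J: J black — skip
        C gray
          C→F: F black — skip
          C→L: L is gray → back edge
Back edge closes the cycle L → H → D → I → C → L; its vertices are {C, D, H, I, L}.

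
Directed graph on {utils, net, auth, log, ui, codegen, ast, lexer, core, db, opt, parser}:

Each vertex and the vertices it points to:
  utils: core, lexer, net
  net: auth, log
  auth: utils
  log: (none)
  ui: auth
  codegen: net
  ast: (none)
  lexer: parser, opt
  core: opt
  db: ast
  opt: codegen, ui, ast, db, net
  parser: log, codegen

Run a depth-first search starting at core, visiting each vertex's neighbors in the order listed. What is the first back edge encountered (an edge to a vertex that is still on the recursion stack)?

DFS from core (visiting each vertex's neighbors in the order listed); mark gray on enter, black on exit:
core gray
  opt gray
    codegen gray
      net gray
        auth gray
          utils gray
            utils→core: core is gray → back edge
First back edge: utils → core.

utils→core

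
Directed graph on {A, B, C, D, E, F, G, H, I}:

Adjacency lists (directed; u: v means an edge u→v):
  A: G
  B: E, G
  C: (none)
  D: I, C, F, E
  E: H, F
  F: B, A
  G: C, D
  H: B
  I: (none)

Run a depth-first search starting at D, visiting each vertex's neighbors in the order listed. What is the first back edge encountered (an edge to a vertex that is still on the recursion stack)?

H->B

DFS from D (visiting each vertex's neighbors in the order listed); mark gray on enter, black on exit:
D gray
  I gray
  I black
  C gray
  C black
  F gray
    B gray
      E gray
        H gray
          H→B: B is gray → back edge
First back edge: H → B.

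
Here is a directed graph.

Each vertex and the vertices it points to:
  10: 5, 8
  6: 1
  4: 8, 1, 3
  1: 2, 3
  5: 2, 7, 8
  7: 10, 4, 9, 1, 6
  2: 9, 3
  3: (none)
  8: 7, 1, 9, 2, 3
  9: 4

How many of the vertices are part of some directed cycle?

A vertex is on a directed cycle iff it belongs to a strongly connected component of size ≥ 2 (or has a self-loop).
The vertices on cycles are {1, 2, 4, 5, 6, 7, 8, 9, 10} — 9 in total.

9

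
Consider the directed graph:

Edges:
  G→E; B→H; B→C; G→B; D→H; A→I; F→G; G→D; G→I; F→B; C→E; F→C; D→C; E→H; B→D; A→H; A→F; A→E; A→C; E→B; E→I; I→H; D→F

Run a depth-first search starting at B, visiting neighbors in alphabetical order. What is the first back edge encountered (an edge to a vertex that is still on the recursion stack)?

DFS from B (visiting neighbors in alphabetical order); mark gray on enter, black on exit:
B gray
  C gray
    E gray
      E→B: B is gray → back edge
First back edge: E → B.

E→B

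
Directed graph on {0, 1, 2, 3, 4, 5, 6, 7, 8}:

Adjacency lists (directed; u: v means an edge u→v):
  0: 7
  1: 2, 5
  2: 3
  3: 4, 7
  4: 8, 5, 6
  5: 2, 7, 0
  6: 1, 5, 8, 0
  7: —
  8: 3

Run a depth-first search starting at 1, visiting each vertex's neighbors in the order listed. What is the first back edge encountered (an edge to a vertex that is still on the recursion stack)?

8→3

DFS from 1 (visiting each vertex's neighbors in the order listed); mark gray on enter, black on exit:
1 gray
  2 gray
    3 gray
      4 gray
        8 gray
          8→3: 3 is gray → back edge
First back edge: 8 → 3.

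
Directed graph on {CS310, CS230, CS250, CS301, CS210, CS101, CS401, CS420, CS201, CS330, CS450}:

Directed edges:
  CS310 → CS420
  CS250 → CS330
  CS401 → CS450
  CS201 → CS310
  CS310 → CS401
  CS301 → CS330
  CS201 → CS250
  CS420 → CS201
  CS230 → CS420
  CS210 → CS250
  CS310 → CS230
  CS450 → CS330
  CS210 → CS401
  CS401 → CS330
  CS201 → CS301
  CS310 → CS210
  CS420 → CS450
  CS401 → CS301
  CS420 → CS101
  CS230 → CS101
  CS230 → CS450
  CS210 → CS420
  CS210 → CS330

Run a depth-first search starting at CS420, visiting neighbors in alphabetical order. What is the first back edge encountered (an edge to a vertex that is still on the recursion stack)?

CS210->CS420

DFS from CS420 (visiting neighbors in alphabetical order); mark gray on enter, black on exit:
CS420 gray
  CS101 gray
  CS101 black
  CS201 gray
    CS250 gray
      CS330 gray
      CS330 black
    CS250 black
    CS301 gray
      CS301→CS330: CS330 black — skip
    CS301 black
    CS310 gray
      CS210 gray
        CS210→CS250: CS250 black — skip
        CS210→CS330: CS330 black — skip
        CS401 gray
          CS401→CS301: CS301 black — skip
          CS401→CS330: CS330 black — skip
          CS450 gray
            CS450→CS330: CS330 black — skip
          CS450 black
        CS401 black
        CS210→CS420: CS420 is gray → back edge
First back edge: CS210 → CS420.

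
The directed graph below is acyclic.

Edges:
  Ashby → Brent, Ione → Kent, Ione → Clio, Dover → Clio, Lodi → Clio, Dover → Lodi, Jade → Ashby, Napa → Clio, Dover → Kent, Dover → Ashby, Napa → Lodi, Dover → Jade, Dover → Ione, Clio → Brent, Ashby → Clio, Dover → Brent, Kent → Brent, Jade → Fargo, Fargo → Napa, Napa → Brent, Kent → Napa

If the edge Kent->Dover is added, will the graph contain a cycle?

Adding Kent→Dover creates a cycle iff Dover can already reach Kent.
Path from Dover: Dover → Kent.
So Dover → … → Kent → Dover is a cycle.

Yes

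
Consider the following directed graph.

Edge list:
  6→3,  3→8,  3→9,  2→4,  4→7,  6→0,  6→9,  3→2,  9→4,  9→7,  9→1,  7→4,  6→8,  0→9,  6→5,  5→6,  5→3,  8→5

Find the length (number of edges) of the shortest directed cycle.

2

For each vertex v, BFS finds the shortest path from v back to v.
The shortest such closed walk is 6 → 5 → 6, length 2.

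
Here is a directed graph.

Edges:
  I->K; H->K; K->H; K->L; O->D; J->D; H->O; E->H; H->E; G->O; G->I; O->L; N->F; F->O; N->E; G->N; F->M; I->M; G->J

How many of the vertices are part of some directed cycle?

A vertex is on a directed cycle iff it belongs to a strongly connected component of size ≥ 2 (or has a self-loop).
The vertices on cycles are {E, H, K} — 3 in total.

3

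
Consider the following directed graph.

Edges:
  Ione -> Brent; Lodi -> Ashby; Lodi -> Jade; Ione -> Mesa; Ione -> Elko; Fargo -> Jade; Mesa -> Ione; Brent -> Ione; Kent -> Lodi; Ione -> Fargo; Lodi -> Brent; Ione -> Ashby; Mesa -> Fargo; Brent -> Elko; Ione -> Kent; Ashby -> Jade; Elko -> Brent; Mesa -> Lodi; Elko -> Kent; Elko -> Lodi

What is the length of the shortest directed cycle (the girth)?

For each vertex v, BFS finds the shortest path from v back to v.
The shortest such closed walk is Brent → Elko → Brent, length 2.

2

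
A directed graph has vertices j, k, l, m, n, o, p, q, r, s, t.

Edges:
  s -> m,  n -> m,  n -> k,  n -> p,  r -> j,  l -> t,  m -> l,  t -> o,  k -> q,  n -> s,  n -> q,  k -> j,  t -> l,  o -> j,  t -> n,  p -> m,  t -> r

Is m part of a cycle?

Yes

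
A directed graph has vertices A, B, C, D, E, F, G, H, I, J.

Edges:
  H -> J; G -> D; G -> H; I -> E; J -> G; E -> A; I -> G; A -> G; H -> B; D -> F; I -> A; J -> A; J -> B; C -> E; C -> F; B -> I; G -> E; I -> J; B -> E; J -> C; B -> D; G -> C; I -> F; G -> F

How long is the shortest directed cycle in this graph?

3

For each vertex v, BFS finds the shortest path from v back to v.
The shortest such closed walk is H → J → G → H, length 3.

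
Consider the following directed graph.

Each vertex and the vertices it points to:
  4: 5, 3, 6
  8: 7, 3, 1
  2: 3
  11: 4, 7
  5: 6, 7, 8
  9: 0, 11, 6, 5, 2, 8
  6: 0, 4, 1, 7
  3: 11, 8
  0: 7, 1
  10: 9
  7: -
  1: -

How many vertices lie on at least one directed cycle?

6

A vertex is on a directed cycle iff it belongs to a strongly connected component of size ≥ 2 (or has a self-loop).
The vertices on cycles are {3, 4, 5, 6, 8, 11} — 6 in total.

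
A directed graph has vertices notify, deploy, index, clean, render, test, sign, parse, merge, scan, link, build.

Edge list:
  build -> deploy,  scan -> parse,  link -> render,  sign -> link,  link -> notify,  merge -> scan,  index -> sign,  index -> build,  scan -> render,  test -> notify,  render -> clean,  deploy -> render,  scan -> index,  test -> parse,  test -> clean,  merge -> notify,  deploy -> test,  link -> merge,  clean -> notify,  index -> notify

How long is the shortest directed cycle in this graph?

For each vertex v, BFS finds the shortest path from v back to v.
The shortest such closed walk is index → sign → link → merge → scan → index, length 5.

5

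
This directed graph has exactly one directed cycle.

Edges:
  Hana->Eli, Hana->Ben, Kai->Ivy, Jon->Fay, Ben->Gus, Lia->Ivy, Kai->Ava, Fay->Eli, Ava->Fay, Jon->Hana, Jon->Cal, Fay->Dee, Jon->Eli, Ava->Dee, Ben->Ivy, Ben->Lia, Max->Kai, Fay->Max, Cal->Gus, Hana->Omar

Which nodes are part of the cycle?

Ava, Fay, Kai, Max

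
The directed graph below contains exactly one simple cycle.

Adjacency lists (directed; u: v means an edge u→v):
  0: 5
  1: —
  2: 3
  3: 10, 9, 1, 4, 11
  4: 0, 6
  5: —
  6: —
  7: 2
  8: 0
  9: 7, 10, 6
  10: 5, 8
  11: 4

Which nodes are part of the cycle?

2, 3, 7, 9

DFS with gray/black marking from 3:
3 gray
  10 gray
    5 gray
    5 black
    8 gray
      0 gray
        0→5: 5 black — skip
      0 black
    8 black
  10 black
  9 gray
    7 gray
      2 gray
        2→3: 3 is gray → back edge
Back edge closes the cycle 3 → 9 → 7 → 2 → 3; its vertices are {2, 3, 7, 9}.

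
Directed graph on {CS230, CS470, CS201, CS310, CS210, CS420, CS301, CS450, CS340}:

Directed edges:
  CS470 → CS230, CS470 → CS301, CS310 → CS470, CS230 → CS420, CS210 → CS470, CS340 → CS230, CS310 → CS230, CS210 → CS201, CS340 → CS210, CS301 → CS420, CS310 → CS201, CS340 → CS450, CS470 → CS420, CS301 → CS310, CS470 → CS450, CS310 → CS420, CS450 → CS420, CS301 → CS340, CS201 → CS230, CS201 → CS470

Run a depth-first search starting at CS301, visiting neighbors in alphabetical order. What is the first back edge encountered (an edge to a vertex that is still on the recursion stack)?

CS470->CS301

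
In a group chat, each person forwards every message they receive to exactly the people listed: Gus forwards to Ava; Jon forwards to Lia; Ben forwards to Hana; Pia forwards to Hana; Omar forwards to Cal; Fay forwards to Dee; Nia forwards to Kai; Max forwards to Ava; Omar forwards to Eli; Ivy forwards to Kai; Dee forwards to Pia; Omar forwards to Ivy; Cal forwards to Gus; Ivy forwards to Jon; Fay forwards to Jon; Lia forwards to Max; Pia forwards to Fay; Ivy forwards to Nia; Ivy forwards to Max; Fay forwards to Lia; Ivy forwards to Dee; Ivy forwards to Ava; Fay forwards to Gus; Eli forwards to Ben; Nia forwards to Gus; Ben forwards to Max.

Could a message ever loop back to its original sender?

Yes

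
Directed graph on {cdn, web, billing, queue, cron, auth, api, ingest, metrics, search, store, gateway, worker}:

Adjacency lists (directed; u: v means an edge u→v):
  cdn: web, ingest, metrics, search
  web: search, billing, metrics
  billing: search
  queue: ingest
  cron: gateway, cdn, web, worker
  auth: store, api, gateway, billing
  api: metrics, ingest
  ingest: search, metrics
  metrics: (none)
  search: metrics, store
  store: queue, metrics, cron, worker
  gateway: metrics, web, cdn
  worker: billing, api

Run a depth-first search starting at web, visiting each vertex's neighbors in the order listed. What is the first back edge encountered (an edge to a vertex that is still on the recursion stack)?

ingest->search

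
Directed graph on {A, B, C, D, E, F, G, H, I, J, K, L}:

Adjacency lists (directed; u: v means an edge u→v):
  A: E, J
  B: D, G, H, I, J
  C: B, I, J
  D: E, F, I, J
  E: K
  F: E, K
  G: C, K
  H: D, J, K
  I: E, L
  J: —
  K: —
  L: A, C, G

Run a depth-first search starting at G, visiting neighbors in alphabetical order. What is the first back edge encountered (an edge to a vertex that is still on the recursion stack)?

DFS from G (visiting neighbors in alphabetical order); mark gray on enter, black on exit:
G gray
  C gray
    B gray
      D gray
        E gray
          K gray
          K black
        E black
        F gray
          F→E: E black — skip
          F→K: K black — skip
        F black
        I gray
          I→E: E black — skip
          L gray
            A gray
              A→E: E black — skip
              J gray
              J black
            A black
            L→C: C is gray → back edge
First back edge: L → C.

L→C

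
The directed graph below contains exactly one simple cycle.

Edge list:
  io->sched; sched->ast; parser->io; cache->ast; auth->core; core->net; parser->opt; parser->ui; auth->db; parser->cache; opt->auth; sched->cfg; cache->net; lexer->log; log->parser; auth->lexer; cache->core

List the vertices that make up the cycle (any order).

DFS with gray/black marking from parser:
parser gray
  ui gray
  ui black
  opt gray
    auth gray
      lexer gray
        log gray
          log→parser: parser is gray → back edge
Back edge closes the cycle parser → opt → auth → lexer → log → parser; its vertices are {log, opt, auth, lexer, parser}.

log, opt, auth, lexer, parser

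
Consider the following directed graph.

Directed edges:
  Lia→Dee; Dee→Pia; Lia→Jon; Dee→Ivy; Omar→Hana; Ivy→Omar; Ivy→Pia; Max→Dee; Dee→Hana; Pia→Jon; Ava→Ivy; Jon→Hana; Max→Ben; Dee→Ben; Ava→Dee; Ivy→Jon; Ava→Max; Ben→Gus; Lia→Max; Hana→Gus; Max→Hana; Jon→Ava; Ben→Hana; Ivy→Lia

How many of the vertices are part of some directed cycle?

7

A vertex is on a directed cycle iff it belongs to a strongly connected component of size ≥ 2 (or has a self-loop).
The vertices on cycles are {Ava, Dee, Ivy, Jon, Lia, Max, Pia} — 7 in total.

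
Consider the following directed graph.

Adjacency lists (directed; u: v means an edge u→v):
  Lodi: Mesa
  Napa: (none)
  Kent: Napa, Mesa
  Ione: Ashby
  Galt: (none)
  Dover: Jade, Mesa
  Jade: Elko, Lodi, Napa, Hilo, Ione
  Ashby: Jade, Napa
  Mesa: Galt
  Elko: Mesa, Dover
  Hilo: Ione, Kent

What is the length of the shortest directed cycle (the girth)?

3

For each vertex v, BFS finds the shortest path from v back to v.
The shortest such closed walk is Jade → Ione → Ashby → Jade, length 3.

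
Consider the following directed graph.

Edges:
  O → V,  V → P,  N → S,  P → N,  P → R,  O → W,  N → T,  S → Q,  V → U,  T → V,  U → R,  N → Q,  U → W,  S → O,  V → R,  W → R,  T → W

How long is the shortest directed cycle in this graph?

4

For each vertex v, BFS finds the shortest path from v back to v.
The shortest such closed walk is V → P → N → T → V, length 4.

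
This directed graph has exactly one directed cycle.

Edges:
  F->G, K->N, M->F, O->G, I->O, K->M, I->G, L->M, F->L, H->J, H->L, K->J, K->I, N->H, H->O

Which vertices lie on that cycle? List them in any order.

F, L, M

DFS with gray/black marking from M:
M gray
  F gray
    L gray
      L→M: M is gray → back edge
Back edge closes the cycle M → F → L → M; its vertices are {F, L, M}.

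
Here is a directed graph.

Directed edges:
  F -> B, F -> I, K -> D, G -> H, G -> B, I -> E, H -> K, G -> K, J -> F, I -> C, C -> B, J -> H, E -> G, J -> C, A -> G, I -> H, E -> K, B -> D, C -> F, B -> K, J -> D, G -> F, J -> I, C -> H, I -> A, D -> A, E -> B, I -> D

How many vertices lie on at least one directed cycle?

10

A vertex is on a directed cycle iff it belongs to a strongly connected component of size ≥ 2 (or has a self-loop).
The vertices on cycles are {A, B, C, D, E, F, G, H, I, K} — 10 in total.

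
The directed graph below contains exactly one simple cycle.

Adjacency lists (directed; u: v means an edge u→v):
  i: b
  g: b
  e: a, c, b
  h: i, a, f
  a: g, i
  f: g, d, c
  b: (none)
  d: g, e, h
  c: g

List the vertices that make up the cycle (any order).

d, f, h

DFS with gray/black marking from f:
f gray
  g gray
    b gray
    b black
  g black
  d gray
    d→g: g black — skip
    e gray
      a gray
        a→g: g black — skip
        i gray
          i→b: b black — skip
        i black
      a black
      c gray
        c→g: g black — skip
      c black
      e→b: b black — skip
    e black
    h gray
      h→i: i black — skip
      h→a: a black — skip
      h→f: f is gray → back edge
Back edge closes the cycle f → d → h → f; its vertices are {d, f, h}.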